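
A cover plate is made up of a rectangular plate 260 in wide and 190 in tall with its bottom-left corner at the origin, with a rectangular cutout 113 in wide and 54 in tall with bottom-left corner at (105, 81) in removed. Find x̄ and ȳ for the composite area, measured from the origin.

plate: A = 260 × 190 = 49400.00, centroid at (130.00, 95.00).
hole: A = −(113 × 54) = -6102.00, centroid at (161.50, 108.00).
ΣA = 43298.00 in²
ΣAx̄ = (49400.00)(130.00) + (-6102.00)(161.50) = 5436527.00 in³
ΣAȳ = (49400.00)(95.00) + (-6102.00)(108.00) = 4033984.00 in³
x̄ = 5436527.00 / 43298.00 = 125.56 in
ȳ = 4033984.00 / 43298.00 = 93.17 in

x̄ = 125.56 in, ȳ = 93.17 in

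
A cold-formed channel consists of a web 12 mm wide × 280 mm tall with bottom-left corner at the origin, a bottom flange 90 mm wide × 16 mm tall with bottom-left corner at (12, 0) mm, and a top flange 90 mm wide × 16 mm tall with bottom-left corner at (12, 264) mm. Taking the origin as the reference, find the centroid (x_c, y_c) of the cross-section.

web: A = 12 × 280 = 3360.00, centroid at (6.00, 140.00).
bottom flange: A = 90 × 16 = 1440.00, centroid at (57.00, 8.00).
top flange: A = 90 × 16 = 1440.00, centroid at (57.00, 272.00).
ΣA = 6240.00 mm²
ΣAx_c = (3360.00)(6.00) + (1440.00)(57.00) + (1440.00)(57.00) = 184320.00 mm³
ΣAy_c = (3360.00)(140.00) + (1440.00)(8.00) + (1440.00)(272.00) = 873600.00 mm³
x_c = 184320.00 / 6240.00 = 29.54 mm
y_c = 873600.00 / 6240.00 = 140.00 mm

x_c = 29.54 mm, y_c = 140.00 mm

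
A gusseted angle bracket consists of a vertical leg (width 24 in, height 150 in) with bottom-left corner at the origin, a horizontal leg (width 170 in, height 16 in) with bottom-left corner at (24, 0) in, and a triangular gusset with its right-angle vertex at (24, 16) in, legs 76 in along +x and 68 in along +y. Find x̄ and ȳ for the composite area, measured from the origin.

vertical leg: A = 24 × 150 = 3600.00, centroid at (12.00, 75.00).
horizontal leg: A = 170 × 16 = 2720.00, centroid at (109.00, 8.00).
gusset: A = ½·76·68 = 2584.00, centroid at (49.33, 38.67).
ΣA = 8904.00 in², ΣAx̄ = 467157.33 in³, ΣAȳ = 391674.67 in³.
x̄ = 467157.33/8904.00 = 52.47 in; ȳ = 391674.67/8904.00 = 43.99 in.

x̄ = 52.47 in, ȳ = 43.99 in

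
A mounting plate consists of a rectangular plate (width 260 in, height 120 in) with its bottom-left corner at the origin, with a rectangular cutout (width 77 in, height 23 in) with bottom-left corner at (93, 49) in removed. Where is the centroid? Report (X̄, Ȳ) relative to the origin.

plate: A = 260 × 120 = 31200.00, centroid at (130.00, 60.00).
hole: A = −(77 × 23) = -1771.00, centroid at (131.50, 60.50).
ΣA = 29429.00 in²
ΣAX̄ = (31200.00)(130.00) + (-1771.00)(131.50) = 3823113.50 in³
ΣAȲ = (31200.00)(60.00) + (-1771.00)(60.50) = 1764854.50 in³
X̄ = 3823113.50 / 29429.00 = 129.91 in
Ȳ = 1764854.50 / 29429.00 = 59.97 in

X̄ = 129.91 in, Ȳ = 59.97 in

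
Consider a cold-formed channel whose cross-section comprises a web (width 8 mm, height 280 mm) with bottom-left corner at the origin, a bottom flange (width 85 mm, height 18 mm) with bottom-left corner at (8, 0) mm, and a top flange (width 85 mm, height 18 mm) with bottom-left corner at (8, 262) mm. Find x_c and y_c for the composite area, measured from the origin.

web: A = 8 × 280 = 2240.00, centroid at (4.00, 140.00).
bottom flange: A = 85 × 18 = 1530.00, centroid at (50.50, 9.00).
top flange: A = 85 × 18 = 1530.00, centroid at (50.50, 271.00).
ΣA = 5300.00 mm²
ΣAx_c = (2240.00)(4.00) + (1530.00)(50.50) + (1530.00)(50.50) = 163490.00 mm³
ΣAy_c = (2240.00)(140.00) + (1530.00)(9.00) + (1530.00)(271.00) = 742000.00 mm³
x_c = 163490.00 / 5300.00 = 30.85 mm
y_c = 742000.00 / 5300.00 = 140.00 mm

x_c = 30.85 mm, y_c = 140.00 mm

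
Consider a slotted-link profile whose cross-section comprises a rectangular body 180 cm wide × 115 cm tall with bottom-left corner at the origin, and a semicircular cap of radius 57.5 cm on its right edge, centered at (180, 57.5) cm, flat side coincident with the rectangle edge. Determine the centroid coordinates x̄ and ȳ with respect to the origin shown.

x̄ = 112.95 cm, ȳ = 57.50 cm

rectangular body: A = 180 × 115 = 20700.00, centroid at (90.00, 57.50).
semicircular end: A = ½π·57.5² = 5193.45, centroid at (204.40, 57.50).
ΣA = 25893.45 cm²
ΣAx̄ = (20700.00)(90.00) + (5193.45)(204.40) = 2924559.75 cm³
ΣAȳ = (20700.00)(57.50) + (5193.45)(57.50) = 1488873.11 cm³
x̄ = 2924559.75 / 25893.45 = 112.95 cm
ȳ = 1488873.11 / 25893.45 = 57.50 cm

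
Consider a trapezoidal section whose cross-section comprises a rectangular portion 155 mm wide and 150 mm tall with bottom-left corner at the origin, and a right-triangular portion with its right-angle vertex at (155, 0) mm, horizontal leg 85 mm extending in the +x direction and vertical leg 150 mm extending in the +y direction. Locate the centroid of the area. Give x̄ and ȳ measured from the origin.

rectangular portion: A = 155 × 150 = 23250.00, centroid at (77.50, 75.00).
triangular portion: A = ½·85·150 = 6375.00, centroid at (183.33, 50.00).
ΣA = 29625.00 mm²
ΣAx̄ = (23250.00)(77.50) + (6375.00)(183.33) = 2970625.00 mm³
ΣAȳ = (23250.00)(75.00) + (6375.00)(50.00) = 2062500.00 mm³
x̄ = 2970625.00 / 29625.00 = 100.27 mm
ȳ = 2062500.00 / 29625.00 = 69.62 mm

x̄ = 100.27 mm, ȳ = 69.62 mm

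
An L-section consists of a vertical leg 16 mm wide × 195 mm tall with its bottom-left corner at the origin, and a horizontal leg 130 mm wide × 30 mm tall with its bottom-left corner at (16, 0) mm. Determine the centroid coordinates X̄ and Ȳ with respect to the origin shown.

Part | A | x̄ᵢ | ȳᵢ | A·x̄ᵢ | A·ȳᵢ
vertical leg | 3120.00 | 8.00 | 97.50 | 24960.00 | 304200.00
horizontal leg | 3900.00 | 81.00 | 15.00 | 315900.00 | 58500.00
Σ | 7020.00 |  |  | 340860.00 | 362700.00
X̄ = 340860.00 / 7020.00 = 48.56 mm
Ȳ = 362700.00 / 7020.00 = 51.67 mm

X̄ = 48.56 mm, Ȳ = 51.67 mm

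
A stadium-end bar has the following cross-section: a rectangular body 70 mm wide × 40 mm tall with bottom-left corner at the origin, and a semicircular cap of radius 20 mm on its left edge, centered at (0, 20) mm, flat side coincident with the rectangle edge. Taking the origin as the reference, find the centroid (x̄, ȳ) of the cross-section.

rectangular body: A = 70 × 40 = 2800.00, centroid at (35.00, 20.00).
semicircular end: A = ½π·20² = 628.32, centroid at (-8.49, 20.00).
ΣA = 3428.32 mm², ΣAx̄ = 92666.67 mm³, ΣAȳ = 68566.37 mm³.
x̄ = 92666.67/3428.32 = 27.03 mm; ȳ = 68566.37/3428.32 = 20.00 mm.

x̄ = 27.03 mm, ȳ = 20.00 mm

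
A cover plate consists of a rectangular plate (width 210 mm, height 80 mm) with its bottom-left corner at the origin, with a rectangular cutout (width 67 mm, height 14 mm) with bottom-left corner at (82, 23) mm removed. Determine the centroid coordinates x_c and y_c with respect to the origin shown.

x_c = 104.38 mm, y_c = 40.59 mm

Part | A | x̄ᵢ | ȳᵢ | A·x̄ᵢ | A·ȳᵢ
plate | 16800.00 | 105.00 | 40.00 | 1764000.00 | 672000.00
hole | -938.00 | 115.50 | 30.00 | -108339.00 | -28140.00
Σ | 15862.00 |  |  | 1655661.00 | 643860.00
x_c = 1655661.00 / 15862.00 = 104.38 mm
y_c = 643860.00 / 15862.00 = 40.59 mm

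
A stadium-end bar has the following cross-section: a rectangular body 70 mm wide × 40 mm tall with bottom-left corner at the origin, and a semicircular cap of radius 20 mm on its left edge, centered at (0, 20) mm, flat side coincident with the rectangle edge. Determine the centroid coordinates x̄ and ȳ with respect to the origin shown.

rectangular body: A = 70 × 40 = 2800.00, centroid at (35.00, 20.00).
semicircular end: A = ½π·20² = 628.32, centroid at (-8.49, 20.00).
ΣA = 3428.32 mm²
ΣAx̄ = (2800.00)(35.00) + (628.32)(-8.49) = 92666.67 mm³
ΣAȳ = (2800.00)(20.00) + (628.32)(20.00) = 68566.37 mm³
x̄ = 92666.67 / 3428.32 = 27.03 mm
ȳ = 68566.37 / 3428.32 = 20.00 mm

x̄ = 27.03 mm, ȳ = 20.00 mm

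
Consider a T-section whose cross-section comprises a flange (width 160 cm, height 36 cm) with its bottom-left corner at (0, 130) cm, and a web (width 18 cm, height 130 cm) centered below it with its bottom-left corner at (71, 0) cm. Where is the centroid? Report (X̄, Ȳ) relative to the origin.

X̄ = 80.00 cm, Ȳ = 124.02 cm

web: A = 18 × 130 = 2340.00, centroid at (80.00, 65.00).
flange: A = 160 × 36 = 5760.00, centroid at (80.00, 148.00).
ΣA = 8100.00 cm², ΣAX̄ = 648000.00 cm³, ΣAȲ = 1004580.00 cm³.
X̄ = 648000.00/8100.00 = 80.00 cm; Ȳ = 1004580.00/8100.00 = 124.02 cm.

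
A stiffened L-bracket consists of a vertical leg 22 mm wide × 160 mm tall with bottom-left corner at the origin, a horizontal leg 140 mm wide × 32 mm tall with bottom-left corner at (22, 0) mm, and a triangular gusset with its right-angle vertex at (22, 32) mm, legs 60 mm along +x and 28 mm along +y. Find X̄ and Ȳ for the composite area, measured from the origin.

X̄ = 55.00 mm, Ȳ = 43.89 mm

vertical leg: A = 22 × 160 = 3520.00, centroid at (11.00, 80.00).
horizontal leg: A = 140 × 32 = 4480.00, centroid at (92.00, 16.00).
gusset: A = ½·60·28 = 840.00, centroid at (42.00, 41.33).
ΣA = 8840.00 mm²
ΣAX̄ = (3520.00)(11.00) + (4480.00)(92.00) + (840.00)(42.00) = 486160.00 mm³
ΣAȲ = (3520.00)(80.00) + (4480.00)(16.00) + (840.00)(41.33) = 388000.00 mm³
X̄ = 486160.00 / 8840.00 = 55.00 mm
Ȳ = 388000.00 / 8840.00 = 43.89 mm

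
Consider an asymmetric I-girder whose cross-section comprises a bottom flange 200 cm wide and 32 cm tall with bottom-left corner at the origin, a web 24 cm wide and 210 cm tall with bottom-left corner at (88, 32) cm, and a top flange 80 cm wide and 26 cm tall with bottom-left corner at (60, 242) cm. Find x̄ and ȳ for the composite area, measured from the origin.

x̄ = 100.00 cm, ȳ = 97.88 cm

bottom flange: A = 200 × 32 = 6400.00, centroid at (100.00, 16.00).
web: A = 24 × 210 = 5040.00, centroid at (100.00, 137.00).
top flange: A = 80 × 26 = 2080.00, centroid at (100.00, 255.00).
ΣA = 13520.00 cm²
ΣAx̄ = (6400.00)(100.00) + (5040.00)(100.00) + (2080.00)(100.00) = 1352000.00 cm³
ΣAȳ = (6400.00)(16.00) + (5040.00)(137.00) + (2080.00)(255.00) = 1323280.00 cm³
x̄ = 1352000.00 / 13520.00 = 100.00 cm
ȳ = 1323280.00 / 13520.00 = 97.88 cm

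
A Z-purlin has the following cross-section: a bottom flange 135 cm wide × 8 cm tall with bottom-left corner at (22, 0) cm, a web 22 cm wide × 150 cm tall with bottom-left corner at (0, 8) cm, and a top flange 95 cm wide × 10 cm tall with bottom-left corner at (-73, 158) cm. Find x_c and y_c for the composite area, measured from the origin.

x_c = 20.40 cm, y_c = 81.25 cm

bottom flange: A = 135 × 8 = 1080.00, centroid at (89.50, 4.00).
web: A = 22 × 150 = 3300.00, centroid at (11.00, 83.00).
top flange: A = 95 × 10 = 950.00, centroid at (-25.50, 163.00).
ΣA = 5330.00 cm²
ΣAx_c = (1080.00)(89.50) + (3300.00)(11.00) + (950.00)(-25.50) = 108735.00 cm³
ΣAy_c = (1080.00)(4.00) + (3300.00)(83.00) + (950.00)(163.00) = 433070.00 cm³
x_c = 108735.00 / 5330.00 = 20.40 cm
y_c = 433070.00 / 5330.00 = 81.25 cm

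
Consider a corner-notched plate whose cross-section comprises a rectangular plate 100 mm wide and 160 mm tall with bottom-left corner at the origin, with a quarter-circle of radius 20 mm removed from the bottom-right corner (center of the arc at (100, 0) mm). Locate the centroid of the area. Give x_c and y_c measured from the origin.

x_c = 49.17 mm, y_c = 81.43 mm

Part | A | x̄ᵢ | ȳᵢ | A·x̄ᵢ | A·ȳᵢ
plate | 16000.00 | 50.00 | 80.00 | 800000.00 | 1280000.00
removed quarter-circle | -314.16 | 91.51 | 8.49 | -28749.26 | -2666.67
Σ | 15685.84 |  |  | 771250.74 | 1277333.33
x_c = 771250.74 / 15685.84 = 49.17 mm
y_c = 1277333.33 / 15685.84 = 81.43 mm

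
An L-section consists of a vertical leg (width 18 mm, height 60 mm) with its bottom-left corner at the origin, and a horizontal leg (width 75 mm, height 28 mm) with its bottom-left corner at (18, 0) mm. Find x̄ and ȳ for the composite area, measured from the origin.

vertical leg: A = 18 × 60 = 1080.00, centroid at (9.00, 30.00).
horizontal leg: A = 75 × 28 = 2100.00, centroid at (55.50, 14.00).
ΣA = 3180.00 mm²
ΣAx̄ = (1080.00)(9.00) + (2100.00)(55.50) = 126270.00 mm³
ΣAȳ = (1080.00)(30.00) + (2100.00)(14.00) = 61800.00 mm³
x̄ = 126270.00 / 3180.00 = 39.71 mm
ȳ = 61800.00 / 3180.00 = 19.43 mm

x̄ = 39.71 mm, ȳ = 19.43 mm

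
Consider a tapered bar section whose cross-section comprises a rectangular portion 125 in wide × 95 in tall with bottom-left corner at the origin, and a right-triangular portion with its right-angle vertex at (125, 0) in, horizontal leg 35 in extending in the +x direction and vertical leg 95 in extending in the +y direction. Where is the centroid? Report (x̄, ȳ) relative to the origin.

x̄ = 71.61 in, ȳ = 45.56 in

Part | A | x̄ᵢ | ȳᵢ | A·x̄ᵢ | A·ȳᵢ
rectangular portion | 11875.00 | 62.50 | 47.50 | 742187.50 | 564062.50
triangular portion | 1662.50 | 136.67 | 31.67 | 227208.33 | 52645.83
Σ | 13537.50 |  |  | 969395.83 | 616708.33
x̄ = 969395.83 / 13537.50 = 71.61 in
ȳ = 616708.33 / 13537.50 = 45.56 in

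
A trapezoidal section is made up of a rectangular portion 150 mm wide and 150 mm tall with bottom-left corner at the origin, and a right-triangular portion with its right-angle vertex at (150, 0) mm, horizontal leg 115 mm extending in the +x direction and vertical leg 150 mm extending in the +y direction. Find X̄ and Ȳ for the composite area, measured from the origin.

X̄ = 106.41 mm, Ȳ = 68.07 mm

rectangular portion: A = 150 × 150 = 22500.00, centroid at (75.00, 75.00).
triangular portion: A = ½·115·150 = 8625.00, centroid at (188.33, 50.00).
ΣA = 31125.00 mm²
ΣAX̄ = (22500.00)(75.00) + (8625.00)(188.33) = 3311875.00 mm³
ΣAȲ = (22500.00)(75.00) + (8625.00)(50.00) = 2118750.00 mm³
X̄ = 3311875.00 / 31125.00 = 106.41 mm
Ȳ = 2118750.00 / 31125.00 = 68.07 mm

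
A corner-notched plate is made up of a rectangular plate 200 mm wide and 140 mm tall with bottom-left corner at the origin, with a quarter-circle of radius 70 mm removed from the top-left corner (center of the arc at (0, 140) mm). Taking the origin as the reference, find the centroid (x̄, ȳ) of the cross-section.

x̄ = 111.20 mm, ȳ = 63.58 mm

plate: A = 200 × 140 = 28000.00, centroid at (100.00, 70.00).
removed quarter-circle: A = −¼π·70² = -3848.45, centroid at (29.71, 110.29).
ΣA = 24151.55 mm², ΣAx̄ = 2685666.67 mm³, ΣAȳ = 1535550.19 mm³.
x̄ = 2685666.67/24151.55 = 111.20 mm; ȳ = 1535550.19/24151.55 = 63.58 mm.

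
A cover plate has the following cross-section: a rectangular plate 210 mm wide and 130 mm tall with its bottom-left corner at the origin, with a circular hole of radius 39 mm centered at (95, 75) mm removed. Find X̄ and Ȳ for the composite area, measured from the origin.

X̄ = 107.12 mm, Ȳ = 62.88 mm

plate: A = 210 × 130 = 27300.00, centroid at (105.00, 65.00).
hole: A = −π·39² = -4778.36, centroid at (95.00, 75.00).
ΣA = 22521.64 mm²
ΣAX̄ = (27300.00)(105.00) + (-4778.36)(95.00) = 2412555.57 mm³
ΣAȲ = (27300.00)(65.00) + (-4778.36)(75.00) = 1416122.82 mm³
X̄ = 2412555.57 / 22521.64 = 107.12 mm
Ȳ = 1416122.82 / 22521.64 = 62.88 mm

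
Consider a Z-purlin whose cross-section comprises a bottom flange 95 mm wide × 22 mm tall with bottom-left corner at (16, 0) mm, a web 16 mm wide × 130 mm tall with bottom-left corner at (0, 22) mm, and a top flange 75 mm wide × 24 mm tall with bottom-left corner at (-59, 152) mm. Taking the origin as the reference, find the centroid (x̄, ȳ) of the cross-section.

Part | A | x̄ᵢ | ȳᵢ | A·x̄ᵢ | A·ȳᵢ
bottom flange | 2090.00 | 63.50 | 11.00 | 132715.00 | 22990.00
web | 2080.00 | 8.00 | 87.00 | 16640.00 | 180960.00
top flange | 1800.00 | -21.50 | 164.00 | -38700.00 | 295200.00
Σ | 5970.00 |  |  | 110655.00 | 499150.00
x̄ = 110655.00 / 5970.00 = 18.54 mm
ȳ = 499150.00 / 5970.00 = 83.61 mm

x̄ = 18.54 mm, ȳ = 83.61 mm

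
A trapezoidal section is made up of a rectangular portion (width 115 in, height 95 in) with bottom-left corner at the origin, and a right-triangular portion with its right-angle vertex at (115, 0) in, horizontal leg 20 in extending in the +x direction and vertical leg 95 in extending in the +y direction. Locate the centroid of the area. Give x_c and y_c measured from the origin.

x_c = 62.63 in, y_c = 46.23 in

rectangular portion: A = 115 × 95 = 10925.00, centroid at (57.50, 47.50).
triangular portion: A = ½·20·95 = 950.00, centroid at (121.67, 31.67).
ΣA = 11875.00 in²
ΣAx_c = (10925.00)(57.50) + (950.00)(121.67) = 743770.83 in³
ΣAy_c = (10925.00)(47.50) + (950.00)(31.67) = 549020.83 in³
x_c = 743770.83 / 11875.00 = 62.63 in
y_c = 549020.83 / 11875.00 = 46.23 in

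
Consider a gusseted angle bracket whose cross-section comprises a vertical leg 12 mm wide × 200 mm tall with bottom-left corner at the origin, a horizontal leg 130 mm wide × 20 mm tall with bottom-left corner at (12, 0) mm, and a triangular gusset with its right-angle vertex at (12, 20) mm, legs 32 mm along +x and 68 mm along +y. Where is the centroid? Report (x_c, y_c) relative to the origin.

vertical leg: A = 12 × 200 = 2400.00, centroid at (6.00, 100.00).
horizontal leg: A = 130 × 20 = 2600.00, centroid at (77.00, 10.00).
gusset: A = ½·32·68 = 1088.00, centroid at (22.67, 42.67).
ΣA = 6088.00 mm²
ΣAx_c = (2400.00)(6.00) + (2600.00)(77.00) + (1088.00)(22.67) = 239261.33 mm³
ΣAy_c = (2400.00)(100.00) + (2600.00)(10.00) + (1088.00)(42.67) = 312421.33 mm³
x_c = 239261.33 / 6088.00 = 39.30 mm
y_c = 312421.33 / 6088.00 = 51.32 mm

x_c = 39.30 mm, y_c = 51.32 mm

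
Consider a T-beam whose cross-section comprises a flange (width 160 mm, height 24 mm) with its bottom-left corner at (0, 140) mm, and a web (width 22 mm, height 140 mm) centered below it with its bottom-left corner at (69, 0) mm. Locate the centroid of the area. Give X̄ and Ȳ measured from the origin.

web: A = 22 × 140 = 3080.00, centroid at (80.00, 70.00).
flange: A = 160 × 24 = 3840.00, centroid at (80.00, 152.00).
ΣA = 6920.00 mm²
ΣAX̄ = (3080.00)(80.00) + (3840.00)(80.00) = 553600.00 mm³
ΣAȲ = (3080.00)(70.00) + (3840.00)(152.00) = 799280.00 mm³
X̄ = 553600.00 / 6920.00 = 80.00 mm
Ȳ = 799280.00 / 6920.00 = 115.50 mm

X̄ = 80.00 mm, Ȳ = 115.50 mm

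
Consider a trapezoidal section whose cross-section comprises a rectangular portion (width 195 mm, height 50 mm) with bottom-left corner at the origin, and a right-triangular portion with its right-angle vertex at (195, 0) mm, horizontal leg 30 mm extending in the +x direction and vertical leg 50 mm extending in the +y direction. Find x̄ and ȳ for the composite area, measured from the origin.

rectangular portion: A = 195 × 50 = 9750.00, centroid at (97.50, 25.00).
triangular portion: A = ½·30·50 = 750.00, centroid at (205.00, 16.67).
ΣA = 10500.00 mm², ΣAx̄ = 1104375.00 mm³, ΣAȳ = 256250.00 mm³.
x̄ = 1104375.00/10500.00 = 105.18 mm; ȳ = 256250.00/10500.00 = 24.40 mm.

x̄ = 105.18 mm, ȳ = 24.40 mm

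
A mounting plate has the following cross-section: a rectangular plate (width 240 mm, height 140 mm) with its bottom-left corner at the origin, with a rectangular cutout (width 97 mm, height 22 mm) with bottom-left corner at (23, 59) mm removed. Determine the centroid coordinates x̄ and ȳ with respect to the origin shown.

Part | A | x̄ᵢ | ȳᵢ | A·x̄ᵢ | A·ȳᵢ
plate | 33600.00 | 120.00 | 70.00 | 4032000.00 | 2352000.00
hole | -2134.00 | 71.50 | 70.00 | -152581.00 | -149380.00
Σ | 31466.00 |  |  | 3879419.00 | 2202620.00
x̄ = 3879419.00 / 31466.00 = 123.29 mm
ȳ = 2202620.00 / 31466.00 = 70.00 mm

x̄ = 123.29 mm, ȳ = 70.00 mm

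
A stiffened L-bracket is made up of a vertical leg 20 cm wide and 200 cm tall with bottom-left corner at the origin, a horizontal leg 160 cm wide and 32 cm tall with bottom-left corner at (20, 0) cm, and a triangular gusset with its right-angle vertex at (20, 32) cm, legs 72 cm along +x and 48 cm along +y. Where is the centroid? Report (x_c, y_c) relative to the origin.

x_c = 57.89 cm, y_c = 52.07 cm

vertical leg: A = 20 × 200 = 4000.00, centroid at (10.00, 100.00).
horizontal leg: A = 160 × 32 = 5120.00, centroid at (100.00, 16.00).
gusset: A = ½·72·48 = 1728.00, centroid at (44.00, 48.00).
ΣA = 10848.00 cm²
ΣAx_c = (4000.00)(10.00) + (5120.00)(100.00) + (1728.00)(44.00) = 628032.00 cm³
ΣAy_c = (4000.00)(100.00) + (5120.00)(16.00) + (1728.00)(48.00) = 564864.00 cm³
x_c = 628032.00 / 10848.00 = 57.89 cm
y_c = 564864.00 / 10848.00 = 52.07 cm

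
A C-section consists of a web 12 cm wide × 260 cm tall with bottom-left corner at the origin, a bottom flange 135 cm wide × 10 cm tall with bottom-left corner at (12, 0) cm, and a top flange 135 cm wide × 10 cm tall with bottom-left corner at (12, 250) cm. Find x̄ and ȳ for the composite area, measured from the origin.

x̄ = 40.10 cm, ȳ = 130.00 cm

web: A = 12 × 260 = 3120.00, centroid at (6.00, 130.00).
bottom flange: A = 135 × 10 = 1350.00, centroid at (79.50, 5.00).
top flange: A = 135 × 10 = 1350.00, centroid at (79.50, 255.00).
ΣA = 5820.00 cm²
ΣAx̄ = (3120.00)(6.00) + (1350.00)(79.50) + (1350.00)(79.50) = 233370.00 cm³
ΣAȳ = (3120.00)(130.00) + (1350.00)(5.00) + (1350.00)(255.00) = 756600.00 cm³
x̄ = 233370.00 / 5820.00 = 40.10 cm
ȳ = 756600.00 / 5820.00 = 130.00 cm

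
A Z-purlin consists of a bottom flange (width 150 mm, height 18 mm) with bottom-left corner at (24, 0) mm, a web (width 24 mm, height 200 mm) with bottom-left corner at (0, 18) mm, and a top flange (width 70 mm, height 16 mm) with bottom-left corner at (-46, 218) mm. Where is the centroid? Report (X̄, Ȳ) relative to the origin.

Part | A | x̄ᵢ | ȳᵢ | A·x̄ᵢ | A·ȳᵢ
bottom flange | 2700.00 | 99.00 | 9.00 | 267300.00 | 24300.00
web | 4800.00 | 12.00 | 118.00 | 57600.00 | 566400.00
top flange | 1120.00 | -11.00 | 226.00 | -12320.00 | 253120.00
Σ | 8620.00 |  |  | 312580.00 | 843820.00
X̄ = 312580.00 / 8620.00 = 36.26 mm
Ȳ = 843820.00 / 8620.00 = 97.89 mm

X̄ = 36.26 mm, Ȳ = 97.89 mm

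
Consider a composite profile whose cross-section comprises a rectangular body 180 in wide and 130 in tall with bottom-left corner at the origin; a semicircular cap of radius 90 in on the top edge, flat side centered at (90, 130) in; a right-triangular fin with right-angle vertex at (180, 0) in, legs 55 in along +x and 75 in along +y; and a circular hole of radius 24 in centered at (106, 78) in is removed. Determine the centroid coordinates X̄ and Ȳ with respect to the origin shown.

X̄ = 95.35 in, Ȳ = 98.18 in

rectangular body: A = 180 × 130 = 23400.00, centroid at (90.00, 65.00).
semicircular top: A = ½π·90² = 12723.45, centroid at (90.00, 168.20).
triangular fin: A = ½·55·75 = 2062.50, centroid at (198.33, 25.00).
hole: A = −π·24² = -1809.56, centroid at (106.00, 78.00).
ΣA = 36376.39 in²
ΣAX̄ = (23400.00)(90.00) + (12723.45)(90.00) + (2062.50)(198.33) + (-1809.56)(106.00) = 3468359.94 in³
ΣAȲ = (23400.00)(65.00) + (12723.45)(168.20) + (2062.50)(25.00) + (-1809.56)(78.00) = 3571465.56 in³
X̄ = 3468359.94 / 36376.39 = 95.35 in
Ȳ = 3571465.56 / 36376.39 = 98.18 in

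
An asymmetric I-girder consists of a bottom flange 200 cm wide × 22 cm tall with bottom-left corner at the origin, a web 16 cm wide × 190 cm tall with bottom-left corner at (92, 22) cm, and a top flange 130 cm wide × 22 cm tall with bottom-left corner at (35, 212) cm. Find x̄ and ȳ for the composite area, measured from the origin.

x̄ = 100.00 cm, ȳ = 101.15 cm

bottom flange: A = 200 × 22 = 4400.00, centroid at (100.00, 11.00).
web: A = 16 × 190 = 3040.00, centroid at (100.00, 117.00).
top flange: A = 130 × 22 = 2860.00, centroid at (100.00, 223.00).
ΣA = 10300.00 cm², ΣAx̄ = 1030000.00 cm³, ΣAȳ = 1041860.00 cm³.
x̄ = 1030000.00/10300.00 = 100.00 cm; ȳ = 1041860.00/10300.00 = 101.15 cm.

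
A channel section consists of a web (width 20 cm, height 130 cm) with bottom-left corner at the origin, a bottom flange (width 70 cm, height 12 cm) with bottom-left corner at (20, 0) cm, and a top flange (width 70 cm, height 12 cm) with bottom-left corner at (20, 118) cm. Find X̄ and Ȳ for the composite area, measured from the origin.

web: A = 20 × 130 = 2600.00, centroid at (10.00, 65.00).
bottom flange: A = 70 × 12 = 840.00, centroid at (55.00, 6.00).
top flange: A = 70 × 12 = 840.00, centroid at (55.00, 124.00).
ΣA = 4280.00 cm², ΣAX̄ = 118400.00 cm³, ΣAȲ = 278200.00 cm³.
X̄ = 118400.00/4280.00 = 27.66 cm; Ȳ = 278200.00/4280.00 = 65.00 cm.

X̄ = 27.66 cm, Ȳ = 65.00 cm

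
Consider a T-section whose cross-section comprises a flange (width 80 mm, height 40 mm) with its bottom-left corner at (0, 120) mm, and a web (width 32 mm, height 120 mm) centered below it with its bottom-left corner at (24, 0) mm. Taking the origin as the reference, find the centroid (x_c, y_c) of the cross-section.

x_c = 40.00 mm, y_c = 96.36 mm

web: A = 32 × 120 = 3840.00, centroid at (40.00, 60.00).
flange: A = 80 × 40 = 3200.00, centroid at (40.00, 140.00).
ΣA = 7040.00 mm², ΣAx_c = 281600.00 mm³, ΣAy_c = 678400.00 mm³.
x_c = 281600.00/7040.00 = 40.00 mm; y_c = 678400.00/7040.00 = 96.36 mm.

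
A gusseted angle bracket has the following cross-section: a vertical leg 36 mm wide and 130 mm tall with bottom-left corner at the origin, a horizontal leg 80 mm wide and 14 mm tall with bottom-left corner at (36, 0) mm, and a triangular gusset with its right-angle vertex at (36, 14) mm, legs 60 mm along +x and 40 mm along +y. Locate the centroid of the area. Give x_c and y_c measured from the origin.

vertical leg: A = 36 × 130 = 4680.00, centroid at (18.00, 65.00).
horizontal leg: A = 80 × 14 = 1120.00, centroid at (76.00, 7.00).
gusset: A = ½·60·40 = 1200.00, centroid at (56.00, 27.33).
ΣA = 7000.00 mm²
ΣAx_c = (4680.00)(18.00) + (1120.00)(76.00) + (1200.00)(56.00) = 236560.00 mm³
ΣAy_c = (4680.00)(65.00) + (1120.00)(7.00) + (1200.00)(27.33) = 344840.00 mm³
x_c = 236560.00 / 7000.00 = 33.79 mm
y_c = 344840.00 / 7000.00 = 49.26 mm

x_c = 33.79 mm, y_c = 49.26 mm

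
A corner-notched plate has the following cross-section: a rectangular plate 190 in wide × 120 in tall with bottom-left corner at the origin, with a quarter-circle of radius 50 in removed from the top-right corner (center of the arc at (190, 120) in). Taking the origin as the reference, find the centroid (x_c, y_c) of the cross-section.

x_c = 88.05 in, y_c = 56.35 in

Part | A | x̄ᵢ | ȳᵢ | A·x̄ᵢ | A·ȳᵢ
plate | 22800.00 | 95.00 | 60.00 | 2166000.00 | 1368000.00
removed quarter-circle | -1963.50 | 168.78 | 98.78 | -331397.46 | -193952.78
Σ | 20836.50 |  |  | 1834602.54 | 1174047.22
x_c = 1834602.54 / 20836.50 = 88.05 in
y_c = 1174047.22 / 20836.50 = 56.35 in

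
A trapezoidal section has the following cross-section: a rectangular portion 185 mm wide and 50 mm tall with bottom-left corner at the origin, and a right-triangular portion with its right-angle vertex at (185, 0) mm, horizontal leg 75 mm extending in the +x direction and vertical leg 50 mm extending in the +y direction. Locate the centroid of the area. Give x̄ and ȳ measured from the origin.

Part | A | x̄ᵢ | ȳᵢ | A·x̄ᵢ | A·ȳᵢ
rectangular portion | 9250.00 | 92.50 | 25.00 | 855625.00 | 231250.00
triangular portion | 1875.00 | 210.00 | 16.67 | 393750.00 | 31250.00
Σ | 11125.00 |  |  | 1249375.00 | 262500.00
x̄ = 1249375.00 / 11125.00 = 112.30 mm
ȳ = 262500.00 / 11125.00 = 23.60 mm

x̄ = 112.30 mm, ȳ = 23.60 mm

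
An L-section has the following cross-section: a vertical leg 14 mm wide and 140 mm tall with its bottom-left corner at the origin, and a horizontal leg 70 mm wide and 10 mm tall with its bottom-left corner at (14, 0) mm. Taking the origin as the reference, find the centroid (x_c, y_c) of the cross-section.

vertical leg: A = 14 × 140 = 1960.00, centroid at (7.00, 70.00).
horizontal leg: A = 70 × 10 = 700.00, centroid at (49.00, 5.00).
ΣA = 2660.00 mm²
ΣAx_c = (1960.00)(7.00) + (700.00)(49.00) = 48020.00 mm³
ΣAy_c = (1960.00)(70.00) + (700.00)(5.00) = 140700.00 mm³
x_c = 48020.00 / 2660.00 = 18.05 mm
y_c = 140700.00 / 2660.00 = 52.89 mm

x_c = 18.05 mm, y_c = 52.89 mm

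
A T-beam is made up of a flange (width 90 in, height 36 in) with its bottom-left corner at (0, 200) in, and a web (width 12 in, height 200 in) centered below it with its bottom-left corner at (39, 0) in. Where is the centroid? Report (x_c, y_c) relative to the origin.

web: A = 12 × 200 = 2400.00, centroid at (45.00, 100.00).
flange: A = 90 × 36 = 3240.00, centroid at (45.00, 218.00).
ΣA = 5640.00 in², ΣAx_c = 253800.00 in³, ΣAy_c = 946320.00 in³.
x_c = 253800.00/5640.00 = 45.00 in; y_c = 946320.00/5640.00 = 167.79 in.

x_c = 45.00 in, y_c = 167.79 in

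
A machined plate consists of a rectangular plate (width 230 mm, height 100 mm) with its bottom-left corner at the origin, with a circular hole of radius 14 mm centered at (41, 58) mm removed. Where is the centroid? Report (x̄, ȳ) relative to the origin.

x̄ = 117.04 mm, ȳ = 49.78 mm

plate: A = 230 × 100 = 23000.00, centroid at (115.00, 50.00).
hole: A = −π·14² = -615.75, centroid at (41.00, 58.00).
ΣA = 22384.25 mm²
ΣAx̄ = (23000.00)(115.00) + (-615.75)(41.00) = 2619754.16 mm³
ΣAȳ = (23000.00)(50.00) + (-615.75)(58.00) = 1114286.37 mm³
x̄ = 2619754.16 / 22384.25 = 117.04 mm
ȳ = 1114286.37 / 22384.25 = 49.78 mm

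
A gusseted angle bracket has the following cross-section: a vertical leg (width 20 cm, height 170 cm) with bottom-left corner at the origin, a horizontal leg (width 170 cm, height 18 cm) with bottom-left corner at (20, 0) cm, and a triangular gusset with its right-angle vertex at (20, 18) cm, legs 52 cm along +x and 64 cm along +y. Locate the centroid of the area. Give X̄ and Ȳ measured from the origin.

vertical leg: A = 20 × 170 = 3400.00, centroid at (10.00, 85.00).
horizontal leg: A = 170 × 18 = 3060.00, centroid at (105.00, 9.00).
gusset: A = ½·52·64 = 1664.00, centroid at (37.33, 39.33).
ΣA = 8124.00 cm², ΣAX̄ = 417422.67 cm³, ΣAȲ = 381990.67 cm³.
X̄ = 417422.67/8124.00 = 51.38 cm; Ȳ = 381990.67/8124.00 = 47.02 cm.

X̄ = 51.38 cm, Ȳ = 47.02 cm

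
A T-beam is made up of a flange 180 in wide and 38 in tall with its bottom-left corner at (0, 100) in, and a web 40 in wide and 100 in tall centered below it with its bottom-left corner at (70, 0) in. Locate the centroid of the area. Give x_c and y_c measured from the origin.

x_c = 90.00 in, y_c = 93.54 in

web: A = 40 × 100 = 4000.00, centroid at (90.00, 50.00).
flange: A = 180 × 38 = 6840.00, centroid at (90.00, 119.00).
ΣA = 10840.00 in², ΣAx_c = 975600.00 in³, ΣAy_c = 1013960.00 in³.
x_c = 975600.00/10840.00 = 90.00 in; y_c = 1013960.00/10840.00 = 93.54 in.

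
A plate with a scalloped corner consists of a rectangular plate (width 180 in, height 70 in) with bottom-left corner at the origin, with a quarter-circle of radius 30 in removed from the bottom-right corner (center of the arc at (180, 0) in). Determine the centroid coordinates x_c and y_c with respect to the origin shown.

plate: A = 180 × 70 = 12600.00, centroid at (90.00, 35.00).
removed quarter-circle: A = −¼π·30² = -706.86, centroid at (167.27, 12.73).
ΣA = 11893.14 in²
ΣAx_c = (12600.00)(90.00) + (-706.86)(167.27) = 1015765.50 in³
ΣAy_c = (12600.00)(35.00) + (-706.86)(12.73) = 432000.00 in³
x_c = 1015765.50 / 11893.14 = 85.41 in
y_c = 432000.00 / 11893.14 = 36.32 in

x_c = 85.41 in, y_c = 36.32 in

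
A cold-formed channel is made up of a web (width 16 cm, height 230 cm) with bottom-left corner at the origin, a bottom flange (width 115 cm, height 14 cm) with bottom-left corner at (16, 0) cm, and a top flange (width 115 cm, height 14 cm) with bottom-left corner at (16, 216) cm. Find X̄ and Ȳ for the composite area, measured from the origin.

X̄ = 38.57 cm, Ȳ = 115.00 cm

Part | A | x̄ᵢ | ȳᵢ | A·x̄ᵢ | A·ȳᵢ
web | 3680.00 | 8.00 | 115.00 | 29440.00 | 423200.00
bottom flange | 1610.00 | 73.50 | 7.00 | 118335.00 | 11270.00
top flange | 1610.00 | 73.50 | 223.00 | 118335.00 | 359030.00
Σ | 6900.00 |  |  | 266110.00 | 793500.00
X̄ = 266110.00 / 6900.00 = 38.57 cm
Ȳ = 793500.00 / 6900.00 = 115.00 cm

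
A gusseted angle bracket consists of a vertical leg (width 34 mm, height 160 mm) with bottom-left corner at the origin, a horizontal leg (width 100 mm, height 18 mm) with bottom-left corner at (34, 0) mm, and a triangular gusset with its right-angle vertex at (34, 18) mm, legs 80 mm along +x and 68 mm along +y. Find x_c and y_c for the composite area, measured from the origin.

vertical leg: A = 34 × 160 = 5440.00, centroid at (17.00, 80.00).
horizontal leg: A = 100 × 18 = 1800.00, centroid at (84.00, 9.00).
gusset: A = ½·80·68 = 2720.00, centroid at (60.67, 40.67).
ΣA = 9960.00 mm²
ΣAx_c = (5440.00)(17.00) + (1800.00)(84.00) + (2720.00)(60.67) = 408693.33 mm³
ΣAy_c = (5440.00)(80.00) + (1800.00)(9.00) + (2720.00)(40.67) = 562013.33 mm³
x_c = 408693.33 / 9960.00 = 41.03 mm
y_c = 562013.33 / 9960.00 = 56.43 mm

x_c = 41.03 mm, y_c = 56.43 mm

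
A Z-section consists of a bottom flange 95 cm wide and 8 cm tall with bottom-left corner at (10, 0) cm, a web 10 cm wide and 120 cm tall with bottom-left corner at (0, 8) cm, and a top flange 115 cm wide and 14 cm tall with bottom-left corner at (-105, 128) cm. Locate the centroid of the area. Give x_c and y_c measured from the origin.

x_c = -7.50 cm, y_c = 84.59 cm

bottom flange: A = 95 × 8 = 760.00, centroid at (57.50, 4.00).
web: A = 10 × 120 = 1200.00, centroid at (5.00, 68.00).
top flange: A = 115 × 14 = 1610.00, centroid at (-47.50, 135.00).
ΣA = 3570.00 cm², ΣAx_c = -26775.00 cm³, ΣAy_c = 301990.00 cm³.
x_c = -26775.00/3570.00 = -7.50 cm; y_c = 301990.00/3570.00 = 84.59 cm.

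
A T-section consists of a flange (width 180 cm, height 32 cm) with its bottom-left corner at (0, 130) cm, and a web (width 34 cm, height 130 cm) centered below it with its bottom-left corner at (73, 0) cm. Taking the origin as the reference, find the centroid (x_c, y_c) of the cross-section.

x_c = 90.00 cm, y_c = 110.83 cm

Part | A | x̄ᵢ | ȳᵢ | A·x̄ᵢ | A·ȳᵢ
web | 4420.00 | 90.00 | 65.00 | 397800.00 | 287300.00
flange | 5760.00 | 90.00 | 146.00 | 518400.00 | 840960.00
Σ | 10180.00 |  |  | 916200.00 | 1128260.00
x_c = 916200.00 / 10180.00 = 90.00 cm
y_c = 1128260.00 / 10180.00 = 110.83 cm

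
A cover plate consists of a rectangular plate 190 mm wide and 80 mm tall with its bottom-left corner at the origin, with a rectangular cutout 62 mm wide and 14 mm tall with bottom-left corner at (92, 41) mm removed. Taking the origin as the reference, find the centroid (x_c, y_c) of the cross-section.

plate: A = 190 × 80 = 15200.00, centroid at (95.00, 40.00).
hole: A = −(62 × 14) = -868.00, centroid at (123.00, 48.00).
ΣA = 14332.00 mm², ΣAx_c = 1337236.00 mm³, ΣAy_c = 566336.00 mm³.
x_c = 1337236.00/14332.00 = 93.30 mm; y_c = 566336.00/14332.00 = 39.52 mm.

x_c = 93.30 mm, y_c = 39.52 mm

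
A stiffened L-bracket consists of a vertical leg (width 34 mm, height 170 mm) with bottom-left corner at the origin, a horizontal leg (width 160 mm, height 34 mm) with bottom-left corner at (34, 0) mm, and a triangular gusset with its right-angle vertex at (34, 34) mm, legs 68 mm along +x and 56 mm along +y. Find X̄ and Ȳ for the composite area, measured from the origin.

vertical leg: A = 34 × 170 = 5780.00, centroid at (17.00, 85.00).
horizontal leg: A = 160 × 34 = 5440.00, centroid at (114.00, 17.00).
gusset: A = ½·68·56 = 1904.00, centroid at (56.67, 52.67).
ΣA = 13124.00 mm²
ΣAX̄ = (5780.00)(17.00) + (5440.00)(114.00) + (1904.00)(56.67) = 826313.33 mm³
ΣAȲ = (5780.00)(85.00) + (5440.00)(17.00) + (1904.00)(52.67) = 684057.33 mm³
X̄ = 826313.33 / 13124.00 = 62.96 mm
Ȳ = 684057.33 / 13124.00 = 52.12 mm

X̄ = 62.96 mm, Ȳ = 52.12 mm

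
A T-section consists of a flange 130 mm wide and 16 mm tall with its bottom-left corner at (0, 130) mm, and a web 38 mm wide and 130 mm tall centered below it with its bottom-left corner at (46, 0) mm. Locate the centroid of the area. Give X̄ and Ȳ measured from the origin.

Part | A | x̄ᵢ | ȳᵢ | A·x̄ᵢ | A·ȳᵢ
web | 4940.00 | 65.00 | 65.00 | 321100.00 | 321100.00
flange | 2080.00 | 65.00 | 138.00 | 135200.00 | 287040.00
Σ | 7020.00 |  |  | 456300.00 | 608140.00
X̄ = 456300.00 / 7020.00 = 65.00 mm
Ȳ = 608140.00 / 7020.00 = 86.63 mm

X̄ = 65.00 mm, Ȳ = 86.63 mm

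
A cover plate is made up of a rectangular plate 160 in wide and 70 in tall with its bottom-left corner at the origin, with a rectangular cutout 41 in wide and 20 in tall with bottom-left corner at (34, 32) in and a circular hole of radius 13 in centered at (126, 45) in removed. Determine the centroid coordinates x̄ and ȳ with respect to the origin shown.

Part | A | x̄ᵢ | ȳᵢ | A·x̄ᵢ | A·ȳᵢ
plate | 11200.00 | 80.00 | 35.00 | 896000.00 | 392000.00
hole 1 | -820.00 | 54.50 | 42.00 | -44690.00 | -34440.00
hole 2 | -530.93 | 126.00 | 45.00 | -66897.07 | -23891.81
Σ | 9849.07 |  |  | 784412.93 | 333668.19
x̄ = 784412.93 / 9849.07 = 79.64 in
ȳ = 333668.19 / 9849.07 = 33.88 in

x̄ = 79.64 in, ȳ = 33.88 in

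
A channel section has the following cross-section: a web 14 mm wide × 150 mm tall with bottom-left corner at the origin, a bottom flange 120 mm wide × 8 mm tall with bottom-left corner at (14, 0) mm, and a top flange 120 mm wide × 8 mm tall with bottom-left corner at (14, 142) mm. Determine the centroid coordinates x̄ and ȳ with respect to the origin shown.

x̄ = 39.00 mm, ȳ = 75.00 mm

web: A = 14 × 150 = 2100.00, centroid at (7.00, 75.00).
bottom flange: A = 120 × 8 = 960.00, centroid at (74.00, 4.00).
top flange: A = 120 × 8 = 960.00, centroid at (74.00, 146.00).
ΣA = 4020.00 mm², ΣAx̄ = 156780.00 mm³, ΣAȳ = 301500.00 mm³.
x̄ = 156780.00/4020.00 = 39.00 mm; ȳ = 301500.00/4020.00 = 75.00 mm.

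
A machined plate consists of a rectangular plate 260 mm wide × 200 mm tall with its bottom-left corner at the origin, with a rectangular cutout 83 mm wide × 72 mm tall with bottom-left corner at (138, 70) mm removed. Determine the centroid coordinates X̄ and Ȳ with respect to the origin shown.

plate: A = 260 × 200 = 52000.00, centroid at (130.00, 100.00).
hole: A = −(83 × 72) = -5976.00, centroid at (179.50, 106.00).
ΣA = 46024.00 mm², ΣAX̄ = 5687308.00 mm³, ΣAȲ = 4566544.00 mm³.
X̄ = 5687308.00/46024.00 = 123.57 mm; Ȳ = 4566544.00/46024.00 = 99.22 mm.

X̄ = 123.57 mm, Ȳ = 99.22 mm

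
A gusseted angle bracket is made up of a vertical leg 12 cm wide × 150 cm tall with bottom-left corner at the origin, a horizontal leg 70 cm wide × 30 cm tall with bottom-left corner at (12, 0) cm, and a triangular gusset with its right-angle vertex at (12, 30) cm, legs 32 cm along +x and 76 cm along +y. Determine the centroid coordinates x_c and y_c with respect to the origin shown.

Part | A | x̄ᵢ | ȳᵢ | A·x̄ᵢ | A·ȳᵢ
vertical leg | 1800.00 | 6.00 | 75.00 | 10800.00 | 135000.00
horizontal leg | 2100.00 | 47.00 | 15.00 | 98700.00 | 31500.00
gusset | 1216.00 | 22.67 | 55.33 | 27562.67 | 67285.33
Σ | 5116.00 |  |  | 137062.67 | 233785.33
x_c = 137062.67 / 5116.00 = 26.79 cm
y_c = 233785.33 / 5116.00 = 45.70 cm

x_c = 26.79 cm, y_c = 45.70 cm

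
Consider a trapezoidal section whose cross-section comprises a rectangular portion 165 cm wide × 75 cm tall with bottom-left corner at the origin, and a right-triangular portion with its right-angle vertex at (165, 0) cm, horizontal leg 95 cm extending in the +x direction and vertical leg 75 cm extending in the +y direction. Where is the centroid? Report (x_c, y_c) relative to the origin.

rectangular portion: A = 165 × 75 = 12375.00, centroid at (82.50, 37.50).
triangular portion: A = ½·95·75 = 3562.50, centroid at (196.67, 25.00).
ΣA = 15937.50 cm²
ΣAx_c = (12375.00)(82.50) + (3562.50)(196.67) = 1721562.50 cm³
ΣAy_c = (12375.00)(37.50) + (3562.50)(25.00) = 553125.00 cm³
x_c = 1721562.50 / 15937.50 = 108.02 cm
y_c = 553125.00 / 15937.50 = 34.71 cm

x_c = 108.02 cm, y_c = 34.71 cm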